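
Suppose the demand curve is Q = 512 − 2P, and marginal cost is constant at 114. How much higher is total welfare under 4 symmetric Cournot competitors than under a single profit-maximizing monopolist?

Inverting demand: P = 256 − 0.5Q.
Monopoly sets MR = MC: 256 − Q = 114 ⇒ Q = 142, P = 256 − 0.5·142 = 185.
CS = ½·(256 − 185)·142 = 5041; PS = (185 − 114)·142 = 10082; TS = 15123.
With 4 symmetric Cournot firms, each firm's FOC gives 256 − 2.5q = 114, so q = 56.8, Q = 4·56.8 = 227.2, and P = 142.4.
CS = ½·(256 − 142.4)·227.2 = 12904.96; PS = (142.4 − 114)·227.2 = 6452.48; TS = 19357.44.
Change in total welfare: 19357.44 − 15123 = 4234.44.

TS rises by 4234.44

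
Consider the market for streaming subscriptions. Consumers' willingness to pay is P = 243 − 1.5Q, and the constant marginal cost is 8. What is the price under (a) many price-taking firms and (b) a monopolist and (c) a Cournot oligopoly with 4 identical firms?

Competition: P = 8; Monopoly: P = 125.5; Cournot: P = 55

Under competition P = MC = 8, so Q = (243 − 8)/1.5 = 470/3.
Monopoly sets MR = MC: 243 − 3Q = 8 ⇒ Q = 235/3, P = 243 − 1.5·235/3 = 125.5.
With 4 symmetric Cournot firms, each firm's FOC gives 243 − 7.5q = 8, so q = 94/3, Q = 4·94/3 = 376/3, and P = 55.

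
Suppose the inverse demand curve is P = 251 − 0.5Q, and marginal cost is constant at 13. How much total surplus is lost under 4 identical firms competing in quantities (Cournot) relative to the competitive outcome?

Perfect competition: P = MC = 13, so 251 − 0.5Q = 13 and Q = 476.
Cournot with 4 identical firms: the symmetric best-response condition is 251 − 2.5q = 13. Each firm produces q = 95.2, total output Q = 380.8, price P = 60.6.
DWL is the triangle between Q = 380.8 and Q = 476: ½·(476 − 380.8)·(60.6 − 13) = 2265.76.

DWL = 2265.76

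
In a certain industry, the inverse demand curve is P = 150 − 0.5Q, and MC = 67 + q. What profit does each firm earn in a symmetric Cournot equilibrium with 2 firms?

π_i = 1102.24

With 2 symmetric Cournot firms, each firm's FOC gives 150 − 1.5q = 67 + q, so q = 33.2, Q = 2·33.2 = 66.4, and P = 116.8.
Each firm's profit = 116.8·33.2 − (67·33.2 + ½·1·33.2²) = 1102.24.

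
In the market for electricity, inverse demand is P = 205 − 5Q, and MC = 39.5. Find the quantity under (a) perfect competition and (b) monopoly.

Perfect competition: P = MC = 39.5, so 205 − 5Q = 39.5 and Q = 33.1.
The monopolist equates marginal revenue to marginal cost: 205 − 10Q = 39.5, so Q = 16.55. From demand, P = 122.25.

Competition: Q = 33.1; Monopoly: Q = 16.55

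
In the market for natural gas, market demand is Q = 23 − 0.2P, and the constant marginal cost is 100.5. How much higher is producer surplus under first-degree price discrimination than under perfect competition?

Inverting demand: P = 115 − 5Q.
Competitive firms price at marginal cost: P = 100.5, giving Q = 2.9.
PS = (100.5 − 100.5)·2.9 = 0.
With perfect price discrimination, output is the efficient level Q = 2.9 (where demand meets MC), but every buyer pays their willingness to pay: CS = 0 and PS = total surplus.
PS = ½·(115 − 100.5)·2.9 = 21.025.
Change in producer surplus: 21.025 − 0 = 21.025.

Producer surplus rises by 21.025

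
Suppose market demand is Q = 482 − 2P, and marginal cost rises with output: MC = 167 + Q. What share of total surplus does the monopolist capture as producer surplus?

PS/TS = 0.8

Inverting demand: P = 241 − 0.5Q.
Monopoly sets MR = MC: 241 − Q = 167 + Q ⇒ Q = 37, P = 241 − 0.5·37 = 222.5.
CS = ½·(241 − 222.5)·37 = 342.25.
PS = P·Q − VC(Q) = 222.5·37 − (167·37 + ½·1·37²) = 1369.
Share captured = PS/TS = 1369/1711.25 = 0.8.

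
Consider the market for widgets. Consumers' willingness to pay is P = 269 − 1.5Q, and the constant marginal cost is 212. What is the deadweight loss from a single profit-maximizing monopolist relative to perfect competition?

Under competition P = MC = 212, so Q = (269 − 212)/1.5 = 38.
Monopoly sets MR = MC: 269 − 3Q = 212 ⇒ Q = 19, P = 269 − 1.5·19 = 240.5.
DWL is the triangle between Q = 19 and Q = 38: ½·(38 − 19)·(240.5 − 212) = 270.75.

DWL = 270.75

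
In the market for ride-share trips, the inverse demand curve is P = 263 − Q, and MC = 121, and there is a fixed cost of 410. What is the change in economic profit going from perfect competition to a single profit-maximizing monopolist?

π rises by 5041

Perfect competition: P = MC = 121, so 263 − Q = 121 and Q = 142.
Profit = (121 − 121)·142 − 410 = −410.
A monopolist chooses Q where MR = MC. MR = 263 − 2Q; setting this equal to 121 gives Q = 71 and P = 192.
Profit = (192 − 121)·71 − 410 = 4631.
Change in economic profit: 4631 − −410 = 5041.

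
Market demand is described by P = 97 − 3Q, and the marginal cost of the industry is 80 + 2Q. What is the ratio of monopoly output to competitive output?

Monopoly sets MR = MC: 97 − 6Q = 80 + 2Q ⇒ Q = 2.125, P = 97 − 3·2.125 = 90.625.
Under competition P = MC: 97 − 3Q = 80 + 2Q ⇒ Q = 3.4, P = 86.8.
Ratio Q_m/Q_c = 2.125/3.4 = 0.625.

Q_m/Q_c = 0.625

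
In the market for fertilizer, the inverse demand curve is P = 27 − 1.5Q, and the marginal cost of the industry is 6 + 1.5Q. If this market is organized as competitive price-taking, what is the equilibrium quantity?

Under competition P = MC: 27 − 1.5Q = 6 + 1.5Q ⇒ Q = 7, P = 16.5.

Q = 7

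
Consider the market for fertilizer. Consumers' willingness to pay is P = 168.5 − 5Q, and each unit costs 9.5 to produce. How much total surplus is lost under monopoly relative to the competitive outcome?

DWL = 632.025

Competitive firms price at marginal cost: P = 9.5, giving Q = 31.8.
Monopoly sets MR = MC: 168.5 − 10Q = 9.5 ⇒ Q = 15.9, P = 168.5 − 5·15.9 = 89.
DWL is the triangle between Q = 15.9 and Q = 31.8: ½·(31.8 − 15.9)·(89 − 9.5) = 632.025.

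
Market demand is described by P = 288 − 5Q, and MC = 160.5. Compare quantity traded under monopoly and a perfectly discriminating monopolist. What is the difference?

Quantity traded rises by 12.75

A monopolist chooses Q where MR = MC. MR = 288 − 10Q; setting this equal to 160.5 gives Q = 12.75 and P = 224.25.
Under first-degree price discrimination the firm charges each unit its demand price and produces up to where P = MC, i.e. Q = 25.5. Consumer surplus is zero; producer surplus equals total surplus.
Change in quantity traded: 25.5 − 12.75 = 12.75.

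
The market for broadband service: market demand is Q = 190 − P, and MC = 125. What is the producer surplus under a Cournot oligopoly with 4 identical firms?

PS = 676

Inverting demand: P = 190 − Q.
Cournot with 4 identical firms: the symmetric best-response condition is 190 − 5q = 125. Each firm produces q = 13, total output Q = 52, price P = 138.
PS = (138 − 125)·52 = 676.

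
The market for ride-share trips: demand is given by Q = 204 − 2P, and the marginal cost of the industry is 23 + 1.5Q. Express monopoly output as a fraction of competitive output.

Inverting demand: P = 102 − 0.5Q.
Monopoly sets MR = MC: 102 − Q = 23 + 1.5Q ⇒ Q = 31.6, P = 102 − 0.5·31.6 = 86.2.
Competitive equilibrium sets price equal to marginal cost: 102 − 0.5Q = 23 + 1.5Q, so Q = 39.5 and P = 82.25.
Ratio Q_m/Q_c = 31.6/39.5 = 0.8.

Q_m/Q_c = 0.8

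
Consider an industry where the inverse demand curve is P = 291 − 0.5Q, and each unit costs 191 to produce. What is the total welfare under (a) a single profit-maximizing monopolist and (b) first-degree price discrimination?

A monopolist chooses Q where MR = MC. MR = 291 − Q; setting this equal to 191 gives Q = 100 and P = 241.
CS = ½·(291 − 241)·100 = 2500; PS = (241 − 191)·100 = 5000; TS = 7500.
With perfect price discrimination, output is the efficient level Q = 200 (where demand meets MC), but every buyer pays their willingness to pay: CS = 0 and PS = total surplus.
TS = 10000 (equal to competitive TS).

Monopoly: TS = 7500; Perfect PD: TS = 10000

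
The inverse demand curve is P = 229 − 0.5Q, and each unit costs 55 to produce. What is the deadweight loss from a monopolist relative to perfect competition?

Perfect competition: P = MC = 55, so 229 − 0.5Q = 55 and Q = 348.
A monopolist chooses Q where MR = MC. MR = 229 − Q; setting this equal to 55 gives Q = 174 and P = 142.
DWL is the triangle between Q = 174 and Q = 348: ½·(348 − 174)·(142 − 55) = 7569.

DWL = 7569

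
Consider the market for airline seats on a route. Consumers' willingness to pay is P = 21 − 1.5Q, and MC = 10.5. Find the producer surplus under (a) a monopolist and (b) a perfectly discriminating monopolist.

Monopoly: PS = 18.375; Perfect PD: PS = 36.75

A monopolist chooses Q where MR = MC. MR = 21 − 3Q; setting this equal to 10.5 gives Q = 3.5 and P = 15.75.
PS = (15.75 − 10.5)·3.5 = 18.375.
Under first-degree price discrimination the firm charges each unit its demand price and produces up to where P = MC, i.e. Q = 7. Consumer surplus is zero; producer surplus equals total surplus.
PS = ½·(21 − 10.5)·7 = 36.75.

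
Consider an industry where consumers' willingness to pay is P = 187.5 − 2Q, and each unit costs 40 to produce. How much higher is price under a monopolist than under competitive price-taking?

Price rises by 73.75

Competitive firms price at marginal cost: P = 40, giving Q = 73.75.
Monopoly sets MR = MC: 187.5 − 4Q = 40 ⇒ Q = 36.875, P = 187.5 − 2·36.875 = 113.75.
Change in price: 113.75 − 40 = 73.75.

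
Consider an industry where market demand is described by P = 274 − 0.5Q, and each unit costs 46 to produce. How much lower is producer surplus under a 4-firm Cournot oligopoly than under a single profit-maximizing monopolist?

A monopolist chooses Q where MR = MC. MR = 274 − Q; setting this equal to 46 gives Q = 228 and P = 160.
PS = (160 − 46)·228 = 25992.
Cournot with 4 identical firms: the symmetric best-response condition is 274 − 2.5q = 46. Each firm produces q = 91.2, total output Q = 364.8, price P = 91.6.
PS = (91.6 − 46)·364.8 = 16634.88.
Change in producer surplus: 16634.88 − 25992 = −9357.12.

PS falls by 9357.12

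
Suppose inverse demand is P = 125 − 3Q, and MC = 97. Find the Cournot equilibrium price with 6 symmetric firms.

Cournot with 6 identical firms: the symmetric best-response condition is 125 − 21q = 97. Each firm produces q = 4/3, total output Q = 8, price P = 101.

P = 101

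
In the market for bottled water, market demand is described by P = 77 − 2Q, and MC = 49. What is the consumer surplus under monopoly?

CS = 49

The monopolist equates marginal revenue to marginal cost: 77 − 4Q = 49, so Q = 7. From demand, P = 63.
CS = ½·(77 − 63)·7 = 49.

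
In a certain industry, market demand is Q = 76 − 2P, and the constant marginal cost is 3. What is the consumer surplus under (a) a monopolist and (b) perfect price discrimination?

Inverting demand: P = 38 − 0.5Q.
Monopoly sets MR = MC: 38 − Q = 3 ⇒ Q = 35, P = 38 − 0.5·35 = 20.5.
CS = ½·(38 − 20.5)·35 = 306.25.
Under first-degree price discrimination the firm charges each unit its demand price and produces up to where P = MC, i.e. Q = 70. Consumer surplus is zero; producer surplus equals total surplus.
CS = 0.

Monopoly: CS = 306.25; Perfect PD: CS = 0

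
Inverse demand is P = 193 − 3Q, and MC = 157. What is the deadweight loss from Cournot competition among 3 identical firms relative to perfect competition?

Competitive firms price at marginal cost: P = 157, giving Q = 12.
In a 3-firm Cournot equilibrium, symmetry and the first-order condition give q = (193 − 157)/(12) = 3. So Q = 9 and P = 166.
DWL is the triangle between Q = 9 and Q = 12: ½·(12 − 9)·(166 − 157) = 13.5.

DWL = 13.5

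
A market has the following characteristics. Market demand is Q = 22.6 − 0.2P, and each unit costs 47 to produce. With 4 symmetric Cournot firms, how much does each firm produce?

q_i = 2.64

Inverting demand: P = 113 − 5Q.
In a 4-firm Cournot equilibrium, symmetry and the first-order condition give q = (113 − 47)/(25) = 2.64. So Q = 10.56 and P = 60.2.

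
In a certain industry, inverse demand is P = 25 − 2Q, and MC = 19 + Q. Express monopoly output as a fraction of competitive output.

Q_m/Q_c = 0.6

A monopolist chooses Q where MR = MC. MR = 25 − 4Q; setting this equal to 19 + Q gives Q = 1.2 and P = 22.6.
Under competition P = MC: 25 − 2Q = 19 + Q ⇒ Q = 2, P = 21.
Ratio Q_m/Q_c = 1.2/2 = 0.6.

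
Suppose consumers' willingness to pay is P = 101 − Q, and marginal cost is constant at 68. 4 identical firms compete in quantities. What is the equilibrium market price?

With 4 symmetric Cournot firms, each firm's FOC gives 101 − 5q = 68, so q = 6.6, Q = 4·6.6 = 26.4, and P = 74.6.

P = 74.6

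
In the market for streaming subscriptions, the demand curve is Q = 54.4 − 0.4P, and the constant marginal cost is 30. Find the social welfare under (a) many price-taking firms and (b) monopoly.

Competition: TS = 2247.2; Monopoly: TS = 1685.4

Inverting demand: P = 136 − 2.5Q.
Under competition P = MC = 30, so Q = (136 − 30)/2.5 = 42.4.
CS = ½·(136 − 30)·42.4 = 2247.2; PS = (30 − 30)·42.4 = 0; TS = 2247.2.
A monopolist chooses Q where MR = MC. MR = 136 − 5Q; setting this equal to 30 gives Q = 21.2 and P = 83.
CS = ½·(136 − 83)·21.2 = 561.8; PS = (83 − 30)·21.2 = 1123.6; TS = 1685.4.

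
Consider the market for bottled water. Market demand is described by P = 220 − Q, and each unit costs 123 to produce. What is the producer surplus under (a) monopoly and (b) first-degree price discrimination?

The monopolist equates marginal revenue to marginal cost: 220 − 2Q = 123, so Q = 48.5. From demand, P = 171.5.
PS = (171.5 − 123)·48.5 = 2352.25.
With perfect price discrimination, output is the efficient level Q = 97 (where demand meets MC), but every buyer pays their willingness to pay: CS = 0 and PS = total surplus.
PS = ½·(220 − 123)·97 = 4704.5.

Monopoly: PS = 2352.25; Perfect PD: PS = 4704.5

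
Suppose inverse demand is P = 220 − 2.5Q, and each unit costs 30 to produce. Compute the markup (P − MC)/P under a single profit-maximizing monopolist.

The monopolist equates marginal revenue to marginal cost: 220 − 5Q = 30, so Q = 38. From demand, P = 125.
Lerner index = (P − MC)/P = (125 − 30)/125 = 0.76.

Lerner index = 0.76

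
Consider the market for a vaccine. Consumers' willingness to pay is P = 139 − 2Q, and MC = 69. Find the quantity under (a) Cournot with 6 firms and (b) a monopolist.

Cournot: Q = 30; Monopoly: Q = 17.5

In a 6-firm Cournot equilibrium, symmetry and the first-order condition give q = (139 − 69)/(14) = 5. So Q = 30 and P = 79.
The monopolist equates marginal revenue to marginal cost: 139 − 4Q = 69, so Q = 17.5. From demand, P = 104.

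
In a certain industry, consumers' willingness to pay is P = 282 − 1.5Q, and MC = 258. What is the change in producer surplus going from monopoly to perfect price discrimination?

The monopolist equates marginal revenue to marginal cost: 282 − 3Q = 258, so Q = 8. From demand, P = 270.
PS = (270 − 258)·8 = 96.
With perfect price discrimination, output is the efficient level Q = 16 (where demand meets MC), but every buyer pays their willingness to pay: CS = 0 and PS = total surplus.
PS = ½·(282 − 258)·16 = 192.
Change in producer surplus: 192 − 96 = 96.

PS rises by 96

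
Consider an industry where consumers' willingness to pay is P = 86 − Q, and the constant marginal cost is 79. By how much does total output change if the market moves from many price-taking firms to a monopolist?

Perfect competition: P = MC = 79, so 86 − Q = 79 and Q = 7.
The monopolist equates marginal revenue to marginal cost: 86 − 2Q = 79, so Q = 3.5. From demand, P = 82.5.
Change in total output: 3.5 − 7 = −3.5.

Total output falls by 3.5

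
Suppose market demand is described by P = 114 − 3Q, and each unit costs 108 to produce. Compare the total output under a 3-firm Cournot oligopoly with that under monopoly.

Cournot: Q = 1.5; Monopoly: Q = 1

Cournot with 3 identical firms: the symmetric best-response condition is 114 − 12q = 108. Each firm produces q = 0.5, total output Q = 1.5, price P = 109.5.
The monopolist equates marginal revenue to marginal cost: 114 − 6Q = 108, so Q = 1. From demand, P = 111.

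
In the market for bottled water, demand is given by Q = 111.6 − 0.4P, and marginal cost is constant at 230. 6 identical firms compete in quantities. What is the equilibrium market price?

Inverting demand: P = 279 − 2.5Q.
Cournot with 6 identical firms: the symmetric best-response condition is 279 − 17.5q = 230. Each firm produces q = 2.8, total output Q = 16.8, price P = 237.

P = 237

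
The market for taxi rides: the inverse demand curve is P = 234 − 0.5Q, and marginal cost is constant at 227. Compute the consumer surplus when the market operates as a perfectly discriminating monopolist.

CS = 0

A perfectly discriminating monopolist sells every unit with P(Q) ≥ MC(Q), so output equals the competitive quantity Q = 14. Each buyer pays their reservation price, so CS = 0 and the firm captures all surplus.
CS = 0.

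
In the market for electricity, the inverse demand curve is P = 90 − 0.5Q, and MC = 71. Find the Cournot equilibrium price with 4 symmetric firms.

P = 74.8

Cournot with 4 identical firms: the symmetric best-response condition is 90 − 2.5q = 71. Each firm produces q = 7.6, total output Q = 30.4, price P = 74.8.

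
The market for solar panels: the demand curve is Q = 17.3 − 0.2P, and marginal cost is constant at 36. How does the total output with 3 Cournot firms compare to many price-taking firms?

Cournot: Q = 7.575; Competition: Q = 10.1

Inverting demand: P = 86.5 − 5Q.
Cournot with 3 identical firms: the symmetric best-response condition is 86.5 − 20q = 36. Each firm produces q = 2.525, total output Q = 7.575, price P = 48.625.
Under competition P = MC = 36, so Q = (86.5 − 36)/5 = 10.1.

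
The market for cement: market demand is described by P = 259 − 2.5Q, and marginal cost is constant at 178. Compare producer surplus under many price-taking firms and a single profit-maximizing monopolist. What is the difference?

Competitive firms price at marginal cost: P = 178, giving Q = 32.4.
PS = (178 − 178)·32.4 = 0.
Monopoly sets MR = MC: 259 − 5Q = 178 ⇒ Q = 16.2, P = 259 − 2.5·16.2 = 218.5.
PS = (218.5 − 178)·16.2 = 656.1.
Change in producer surplus: 656.1 − 0 = 656.1.

Producer surplus rises by 656.1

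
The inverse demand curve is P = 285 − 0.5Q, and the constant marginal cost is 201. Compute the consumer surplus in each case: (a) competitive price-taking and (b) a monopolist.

Under competition P = MC = 201, so Q = (285 − 201)/0.5 = 168.
CS = ½·(285 − 201)·168 = 7056.
The monopolist equates marginal revenue to marginal cost: 285 − Q = 201, so Q = 84. From demand, P = 243.
CS = ½·(285 − 243)·84 = 1764.

Competition: CS = 7056; Monopoly: CS = 1764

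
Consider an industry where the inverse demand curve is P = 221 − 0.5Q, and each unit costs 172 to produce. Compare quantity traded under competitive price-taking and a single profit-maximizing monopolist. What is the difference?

Under competition P = MC = 172, so Q = (221 − 172)/0.5 = 98.
Monopoly sets MR = MC: 221 − Q = 172 ⇒ Q = 49, P = 221 − 0.5·49 = 196.5.
Change in quantity traded: 49 − 98 = −49.

Q falls by 49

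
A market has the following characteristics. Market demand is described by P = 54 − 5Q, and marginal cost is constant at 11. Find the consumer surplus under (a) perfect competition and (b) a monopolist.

Competition: CS = 184.9; Monopoly: CS = 46.225

Perfect competition: P = MC = 11, so 54 − 5Q = 11 and Q = 8.6.
CS = ½·(54 − 11)·8.6 = 184.9.
Monopoly sets MR = MC: 54 − 10Q = 11 ⇒ Q = 4.3, P = 54 − 5·4.3 = 32.5.
CS = ½·(54 − 32.5)·4.3 = 46.225.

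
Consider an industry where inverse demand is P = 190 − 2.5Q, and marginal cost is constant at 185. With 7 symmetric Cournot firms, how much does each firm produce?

q_i = 0.25

In a 7-firm Cournot equilibrium, symmetry and the first-order condition give q = (190 − 185)/(20) = 0.25. So Q = 1.75 and P = 185.625.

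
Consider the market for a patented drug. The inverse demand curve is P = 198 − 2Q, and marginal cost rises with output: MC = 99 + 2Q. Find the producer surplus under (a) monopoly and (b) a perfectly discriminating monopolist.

Monopoly: PS = 816.75; Perfect PD: PS = 1225.125

The monopolist equates marginal revenue to marginal cost: 198 − 4Q = 99 + 2Q, so Q = 16.5. From demand, P = 165.
PS = P·Q − VC(Q) = 165·16.5 − (99·16.5 + ½·2·16.5²) = 816.75.
A perfectly discriminating monopolist sells every unit with P(Q) ≥ MC(Q), so output equals the competitive quantity Q = 24.75. Each buyer pays their reservation price, so CS = 0 and the firm captures all surplus.
PS = ½·(198 − 99)·24.75 = 1225.125.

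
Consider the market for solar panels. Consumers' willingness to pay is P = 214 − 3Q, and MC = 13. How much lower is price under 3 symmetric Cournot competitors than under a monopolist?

A monopolist chooses Q where MR = MC. MR = 214 − 6Q; setting this equal to 13 gives Q = 33.5 and P = 113.5.
In a 3-firm Cournot equilibrium, symmetry and the first-order condition give q = (214 − 13)/(12) = 16.75. So Q = 50.25 and P = 63.25.
Change in price: 63.25 − 113.5 = −50.25.

P falls by 50.25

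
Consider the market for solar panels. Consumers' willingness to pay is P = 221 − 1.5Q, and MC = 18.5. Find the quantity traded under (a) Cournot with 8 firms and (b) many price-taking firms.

In a 8-firm Cournot equilibrium, symmetry and the first-order condition give q = (221 − 18.5)/(13.5) = 15. So Q = 120 and P = 41.
Under competition P = MC = 18.5, so Q = (221 − 18.5)/1.5 = 135.

Cournot: Q = 120; Competition: Q = 135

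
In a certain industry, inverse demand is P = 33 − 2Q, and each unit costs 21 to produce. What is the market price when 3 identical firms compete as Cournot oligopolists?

P = 24

In a 3-firm Cournot equilibrium, symmetry and the first-order condition give q = (33 − 21)/(8) = 1.5. So Q = 4.5 and P = 24.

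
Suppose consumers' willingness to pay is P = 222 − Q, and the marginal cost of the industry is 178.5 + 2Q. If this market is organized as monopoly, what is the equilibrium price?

P = 211.125

The monopolist equates marginal revenue to marginal cost: 222 − 2Q = 178.5 + 2Q, so Q = 10.875. From demand, P = 211.125.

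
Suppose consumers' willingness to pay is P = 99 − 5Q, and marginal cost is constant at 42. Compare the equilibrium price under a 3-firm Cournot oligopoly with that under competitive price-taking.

Cournot: P = 56.25; Competition: P = 42

In a 3-firm Cournot equilibrium, symmetry and the first-order condition give q = (99 − 42)/(20) = 2.85. So Q = 8.55 and P = 56.25.
Under competition P = MC = 42, so Q = (99 − 42)/5 = 11.4.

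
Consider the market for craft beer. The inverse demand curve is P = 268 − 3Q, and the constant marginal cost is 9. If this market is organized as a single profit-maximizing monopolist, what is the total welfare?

TS = 8385.125

A monopolist chooses Q where MR = MC. MR = 268 − 6Q; setting this equal to 9 gives Q = 259/6 and P = 138.5.
CS = ½·(268 − 138.5)·259/6 = 67081/24; PS = (138.5 − 9)·259/6 = 67081/12; TS = 8385.125.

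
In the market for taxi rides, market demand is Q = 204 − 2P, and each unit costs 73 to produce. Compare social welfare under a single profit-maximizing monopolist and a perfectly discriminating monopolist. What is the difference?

Inverting demand: P = 102 − 0.5Q.
A monopolist chooses Q where MR = MC. MR = 102 − Q; setting this equal to 73 gives Q = 29 and P = 87.5.
CS = ½·(102 − 87.5)·29 = 210.25; PS = (87.5 − 73)·29 = 420.5; TS = 630.75.
With perfect price discrimination, output is the efficient level Q = 58 (where demand meets MC), but every buyer pays their willingness to pay: CS = 0 and PS = total surplus.
TS = 841 (equal to competitive TS).
Change in social welfare: 841 − 630.75 = 210.25.

TS rises by 210.25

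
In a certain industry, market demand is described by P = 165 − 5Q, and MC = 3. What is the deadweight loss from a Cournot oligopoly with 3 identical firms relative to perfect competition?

Perfect competition: P = MC = 3, so 165 − 5Q = 3 and Q = 32.4.
With 3 symmetric Cournot firms, each firm's FOC gives 165 − 20q = 3, so q = 8.1, Q = 3·8.1 = 24.3, and P = 43.5.
DWL is the triangle between Q = 24.3 and Q = 32.4: ½·(32.4 − 24.3)·(43.5 − 3) = 164.025.

DWL = 164.025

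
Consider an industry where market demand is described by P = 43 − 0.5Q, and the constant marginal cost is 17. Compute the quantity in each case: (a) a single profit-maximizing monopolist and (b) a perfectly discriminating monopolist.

Monopoly sets MR = MC: 43 − Q = 17 ⇒ Q = 26, P = 43 − 0.5·26 = 30.
A perfectly discriminating monopolist sells every unit with P(Q) ≥ MC(Q), so output equals the competitive quantity Q = 52. Each buyer pays their reservation price, so CS = 0 and the firm captures all surplus.

Monopoly: Q = 26; Perfect PD: Q = 52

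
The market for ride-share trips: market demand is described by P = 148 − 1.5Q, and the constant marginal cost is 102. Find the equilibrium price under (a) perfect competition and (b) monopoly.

Competition: P = 102; Monopoly: P = 125

Under competition P = MC = 102, so Q = (148 − 102)/1.5 = 92/3.
The monopolist equates marginal revenue to marginal cost: 148 − 3Q = 102, so Q = 46/3. From demand, P = 125.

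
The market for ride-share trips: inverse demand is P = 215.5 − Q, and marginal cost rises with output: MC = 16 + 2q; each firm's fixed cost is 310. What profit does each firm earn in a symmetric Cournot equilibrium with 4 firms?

In a 4-firm Cournot equilibrium, symmetry and the first-order condition give q = (215.5 − 16)/(7) = 28.5. So Q = 114 and P = 101.5.
Each firm's profit = 101.5·28.5 − (16·28.5 + ½·2·28.5²) − 310 = 1314.5.

π_i = 1314.5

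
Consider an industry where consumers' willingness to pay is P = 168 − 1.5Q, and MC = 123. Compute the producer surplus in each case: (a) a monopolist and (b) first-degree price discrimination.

A monopolist chooses Q where MR = MC. MR = 168 − 3Q; setting this equal to 123 gives Q = 15 and P = 145.5.
PS = (145.5 − 123)·15 = 337.5.
With perfect price discrimination, output is the efficient level Q = 30 (where demand meets MC), but every buyer pays their willingness to pay: CS = 0 and PS = total surplus.
PS = ½·(168 − 123)·30 = 675.

Monopoly: PS = 337.5; Perfect PD: PS = 675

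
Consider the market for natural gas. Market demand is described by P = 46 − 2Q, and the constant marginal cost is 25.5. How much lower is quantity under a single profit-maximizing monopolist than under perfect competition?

Competitive firms price at marginal cost: P = 25.5, giving Q = 10.25.
Monopoly sets MR = MC: 46 − 4Q = 25.5 ⇒ Q = 5.125, P = 46 − 2·5.125 = 35.75.
Change in quantity: 5.125 − 10.25 = −5.125.

Quantity falls by 5.125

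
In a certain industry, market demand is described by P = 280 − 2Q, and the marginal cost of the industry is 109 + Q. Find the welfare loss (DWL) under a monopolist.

Competitive equilibrium sets price equal to marginal cost: 280 − 2Q = 109 + Q, so Q = 57 and P = 166.
The monopolist equates marginal revenue to marginal cost: 280 − 4Q = 109 + Q, so Q = 34.2. From demand, P = 211.6.
CS = ½·(280 − 166)·57 = 3249; PS = (166·57 − 109·57 − ½·1·57²) = 1624.5; TS = 4873.5.
CS = ½·(280 − 211.6)·34.2 = 1169.64; PS = (211.6·34.2 − 109·34.2 − ½·1·34.2²) = 2924.1; TS = 4093.74.
DWL = 4873.5 − 4093.74 = 779.76.

DWL = 779.76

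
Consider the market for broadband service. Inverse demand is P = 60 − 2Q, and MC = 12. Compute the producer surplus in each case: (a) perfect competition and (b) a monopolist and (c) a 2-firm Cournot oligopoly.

Competition: PS = 0; Monopoly: PS = 288; Cournot: PS = 256

Under competition P = MC = 12, so Q = (60 − 12)/2 = 24.
PS = (12 − 12)·24 = 0.
Monopoly sets MR = MC: 60 − 4Q = 12 ⇒ Q = 12, P = 60 − 2·12 = 36.
PS = (36 − 12)·12 = 288.
In a 2-firm Cournot equilibrium, symmetry and the first-order condition give q = (60 − 12)/(6) = 8. So Q = 16 and P = 28.
PS = (28 − 12)·16 = 256.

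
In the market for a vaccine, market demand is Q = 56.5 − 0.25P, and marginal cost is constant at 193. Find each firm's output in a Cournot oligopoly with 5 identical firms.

Inverting demand: P = 226 − 4Q.
Cournot with 5 identical firms: the symmetric best-response condition is 226 − 24q = 193. Each firm produces q = 1.375, total output Q = 6.875, price P = 198.5.

q_i = 1.375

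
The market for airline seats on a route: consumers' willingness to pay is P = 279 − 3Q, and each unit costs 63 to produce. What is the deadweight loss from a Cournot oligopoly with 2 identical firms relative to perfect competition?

Under competition P = MC = 63, so Q = (279 − 63)/3 = 72.
In a 2-firm Cournot equilibrium, symmetry and the first-order condition give q = (279 − 63)/(9) = 24. So Q = 48 and P = 135.
DWL is the triangle between Q = 48 and Q = 72: ½·(72 − 48)·(135 − 63) = 864.

DWL = 864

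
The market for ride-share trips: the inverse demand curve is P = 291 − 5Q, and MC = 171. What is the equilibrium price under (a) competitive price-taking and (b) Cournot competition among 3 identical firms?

Competition: P = 171; Cournot: P = 201

Perfect competition: P = MC = 171, so 291 − 5Q = 171 and Q = 24.
With 3 symmetric Cournot firms, each firm's FOC gives 291 − 20q = 171, so q = 6, Q = 3·6 = 18, and P = 201.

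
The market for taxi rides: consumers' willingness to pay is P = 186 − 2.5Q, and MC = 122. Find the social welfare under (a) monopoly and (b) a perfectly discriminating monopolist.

The monopolist equates marginal revenue to marginal cost: 186 − 5Q = 122, so Q = 12.8. From demand, P = 154.
CS = ½·(186 − 154)·12.8 = 204.8; PS = (154 − 122)·12.8 = 409.6; TS = 614.4.
Under first-degree price discrimination the firm charges each unit its demand price and produces up to where P = MC, i.e. Q = 25.6. Consumer surplus is zero; producer surplus equals total surplus.
TS = 819.2 (equal to competitive TS).

Monopoly: TS = 614.4; Perfect PD: TS = 819.2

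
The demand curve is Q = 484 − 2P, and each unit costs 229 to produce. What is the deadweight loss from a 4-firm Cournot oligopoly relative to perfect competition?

DWL = 6.76

Inverting demand: P = 242 − 0.5Q.
Perfect competition: P = MC = 229, so 242 − 0.5Q = 229 and Q = 26.
In a 4-firm Cournot equilibrium, symmetry and the first-order condition give q = (242 − 229)/(2.5) = 5.2. So Q = 20.8 and P = 231.6.
DWL is the triangle between Q = 20.8 and Q = 26: ½·(26 − 20.8)·(231.6 − 229) = 6.76.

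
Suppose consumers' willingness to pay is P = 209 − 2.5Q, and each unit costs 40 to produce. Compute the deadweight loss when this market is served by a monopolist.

Under competition P = MC = 40, so Q = (209 − 40)/2.5 = 67.6.
A monopolist chooses Q where MR = MC. MR = 209 − 5Q; setting this equal to 40 gives Q = 33.8 and P = 124.5.
DWL is the triangle between Q = 33.8 and Q = 67.6: ½·(67.6 − 33.8)·(124.5 − 40) = 1428.05.

DWL = 1428.05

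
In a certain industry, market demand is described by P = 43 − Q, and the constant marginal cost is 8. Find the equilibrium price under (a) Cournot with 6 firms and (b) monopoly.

Cournot: P = 13; Monopoly: P = 25.5

Cournot with 6 identical firms: the symmetric best-response condition is 43 − 7q = 8. Each firm produces q = 5, total output Q = 30, price P = 13.
The monopolist equates marginal revenue to marginal cost: 43 − 2Q = 8, so Q = 17.5. From demand, P = 25.5.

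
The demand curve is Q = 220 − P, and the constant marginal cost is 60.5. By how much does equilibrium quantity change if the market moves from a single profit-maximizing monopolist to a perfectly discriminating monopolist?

Q rises by 79.75

Inverting demand: P = 220 − Q.
A monopolist chooses Q where MR = MC. MR = 220 − 2Q; setting this equal to 60.5 gives Q = 79.75 and P = 140.25.
Under first-degree price discrimination the firm charges each unit its demand price and produces up to where P = MC, i.e. Q = 159.5. Consumer surplus is zero; producer surplus equals total surplus.
Change in equilibrium quantity: 159.5 − 79.75 = 79.75.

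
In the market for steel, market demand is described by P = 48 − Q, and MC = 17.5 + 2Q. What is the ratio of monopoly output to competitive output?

Q_m/Q_c = 0.75

Monopoly sets MR = MC: 48 − 2Q = 17.5 + 2Q ⇒ Q = 7.625, P = 48 − 7.625 = 40.375.
Under competition P = MC: 48 − Q = 17.5 + 2Q ⇒ Q = 61/6, P = 227/6.
Ratio Q_m/Q_c = 7.625/(61/6) = 0.75.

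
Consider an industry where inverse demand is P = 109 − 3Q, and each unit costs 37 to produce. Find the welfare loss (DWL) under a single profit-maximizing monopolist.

DWL = 216

Under competition P = MC = 37, so Q = (109 − 37)/3 = 24.
The monopolist equates marginal revenue to marginal cost: 109 − 6Q = 37, so Q = 12. From demand, P = 73.
DWL is the triangle between Q = 12 and Q = 24: ½·(24 − 12)·(73 − 37) = 216.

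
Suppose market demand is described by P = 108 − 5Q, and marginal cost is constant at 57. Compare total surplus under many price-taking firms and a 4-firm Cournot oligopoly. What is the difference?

Total surplus falls by 10.404

Competitive firms price at marginal cost: P = 57, giving Q = 10.2.
CS = ½·(108 − 57)·10.2 = 260.1; PS = (57 − 57)·10.2 = 0; TS = 260.1.
In a 4-firm Cournot equilibrium, symmetry and the first-order condition give q = (108 − 57)/(25) = 2.04. So Q = 8.16 and P = 67.2.
CS = ½·(108 − 67.2)·8.16 = 166.464; PS = (67.2 − 57)·8.16 = 83.232; TS = 249.696.
Change in total surplus: 249.696 − 260.1 = −10.404.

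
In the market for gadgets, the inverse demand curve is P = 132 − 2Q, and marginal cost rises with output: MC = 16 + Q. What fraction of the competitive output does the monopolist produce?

Q_m/Q_c = 0.6

The monopolist equates marginal revenue to marginal cost: 132 − 4Q = 16 + Q, so Q = 23.2. From demand, P = 85.6.
Competitive equilibrium sets price equal to marginal cost: 132 − 2Q = 16 + Q, so Q = 116/3 and P = 164/3.
Ratio Q_m/Q_c = 23.2/(116/3) = 0.6.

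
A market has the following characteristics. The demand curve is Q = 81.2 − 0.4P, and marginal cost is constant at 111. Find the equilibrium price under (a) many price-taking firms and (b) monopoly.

Inverting demand: P = 203 − 2.5Q.
Perfect competition: P = MC = 111, so 203 − 2.5Q = 111 and Q = 36.8.
Monopoly sets MR = MC: 203 − 5Q = 111 ⇒ Q = 18.4, P = 203 − 2.5·18.4 = 157.

Competition: P = 111; Monopoly: P = 157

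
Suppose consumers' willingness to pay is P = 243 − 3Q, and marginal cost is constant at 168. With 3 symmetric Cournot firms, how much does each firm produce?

q_i = 6.25

Cournot with 3 identical firms: the symmetric best-response condition is 243 − 12q = 168. Each firm produces q = 6.25, total output Q = 18.75, price P = 186.75.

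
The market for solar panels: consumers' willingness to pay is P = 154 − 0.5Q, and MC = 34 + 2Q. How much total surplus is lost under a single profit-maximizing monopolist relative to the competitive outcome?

DWL = 80

Competitive equilibrium sets price equal to marginal cost: 154 − 0.5Q = 34 + 2Q, so Q = 48 and P = 130.
A monopolist chooses Q where MR = MC. MR = 154 − Q; setting this equal to 34 + 2Q gives Q = 40 and P = 134.
CS = ½·(154 − 130)·48 = 576; PS = (130·48 − 34·48 − ½·2·48²) = 2304; TS = 2880.
CS = ½·(154 − 134)·40 = 400; PS = (134·40 − 34·40 − ½·2·40²) = 2400; TS = 2800.
DWL = 2880 − 2800 = 80.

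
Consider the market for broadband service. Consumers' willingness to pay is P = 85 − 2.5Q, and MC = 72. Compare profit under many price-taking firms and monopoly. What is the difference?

Perfect competition: P = MC = 72, so 85 − 2.5Q = 72 and Q = 5.2.
Profit = (72 − 72)·5.2 = 0.
A monopolist chooses Q where MR = MC. MR = 85 − 5Q; setting this equal to 72 gives Q = 2.6 and P = 78.5.
Profit = (78.5 − 72)·2.6 = 16.9.
Change in profit: 16.9 − 0 = 16.9.

Profit rises by 16.9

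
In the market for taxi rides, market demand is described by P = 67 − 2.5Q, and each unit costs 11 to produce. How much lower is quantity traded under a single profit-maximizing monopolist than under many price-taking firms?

Q falls by 11.2

Perfect competition: P = MC = 11, so 67 − 2.5Q = 11 and Q = 22.4.
The monopolist equates marginal revenue to marginal cost: 67 − 5Q = 11, so Q = 11.2. From demand, P = 39.
Change in quantity traded: 11.2 − 22.4 = −11.2.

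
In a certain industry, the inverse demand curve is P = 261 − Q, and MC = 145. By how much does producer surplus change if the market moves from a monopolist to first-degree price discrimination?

Monopoly sets MR = MC: 261 − 2Q = 145 ⇒ Q = 58, P = 261 − 58 = 203.
PS = (203 − 145)·58 = 3364.
A perfectly discriminating monopolist sells every unit with P(Q) ≥ MC(Q), so output equals the competitive quantity Q = 116. Each buyer pays their reservation price, so CS = 0 and the firm captures all surplus.
PS = ½·(261 − 145)·116 = 6728.
Change in producer surplus: 6728 − 3364 = 3364.

PS rises by 3364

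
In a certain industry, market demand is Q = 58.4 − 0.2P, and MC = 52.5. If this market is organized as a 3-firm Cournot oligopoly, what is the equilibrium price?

P = 112.375

Inverting demand: P = 292 − 5Q.
With 3 symmetric Cournot firms, each firm's FOC gives 292 − 20q = 52.5, so q = 11.975, Q = 3·11.975 = 35.925, and P = 112.375.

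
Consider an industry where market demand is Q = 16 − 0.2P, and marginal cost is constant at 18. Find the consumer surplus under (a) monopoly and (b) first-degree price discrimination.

Monopoly: CS = 96.1; Perfect PD: CS = 0

Inverting demand: P = 80 − 5Q.
A monopolist chooses Q where MR = MC. MR = 80 − 10Q; setting this equal to 18 gives Q = 6.2 and P = 49.
CS = ½·(80 − 49)·6.2 = 96.1.
With perfect price discrimination, output is the efficient level Q = 12.4 (where demand meets MC), but every buyer pays their willingness to pay: CS = 0 and PS = total surplus.
CS = 0.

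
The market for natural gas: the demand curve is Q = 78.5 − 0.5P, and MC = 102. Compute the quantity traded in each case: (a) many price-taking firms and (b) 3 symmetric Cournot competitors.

Inverting demand: P = 157 − 2Q.
Perfect competition: P = MC = 102, so 157 − 2Q = 102 and Q = 27.5.
With 3 symmetric Cournot firms, each firm's FOC gives 157 − 8q = 102, so q = 6.875, Q = 3·6.875 = 20.625, and P = 115.75.

Competition: Q = 27.5; Cournot: Q = 20.625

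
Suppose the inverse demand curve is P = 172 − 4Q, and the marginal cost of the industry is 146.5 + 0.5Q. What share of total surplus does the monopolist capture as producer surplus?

PS/TS = 0.68

A monopolist chooses Q where MR = MC. MR = 172 − 8Q; setting this equal to 146.5 + 0.5Q gives Q = 3 and P = 160.
CS = ½·(172 − 160)·3 = 18.
PS = P·Q − VC(Q) = 160·3 − (146.5·3 + ½·0.5·3²) = 38.25.
Share captured = PS/TS = 38.25/56.25 = 0.68.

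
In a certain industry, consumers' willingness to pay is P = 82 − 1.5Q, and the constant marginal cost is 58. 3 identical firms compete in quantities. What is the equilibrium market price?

P = 64

With 3 symmetric Cournot firms, each firm's FOC gives 82 − 6q = 58, so q = 4, Q = 3·4 = 12, and P = 64.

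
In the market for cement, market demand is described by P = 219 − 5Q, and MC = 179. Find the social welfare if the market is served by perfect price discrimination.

TS = 160

A perfectly discriminating monopolist sells every unit with P(Q) ≥ MC(Q), so output equals the competitive quantity Q = 8. Each buyer pays their reservation price, so CS = 0 and the firm captures all surplus.
TS = 160 (equal to competitive TS).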